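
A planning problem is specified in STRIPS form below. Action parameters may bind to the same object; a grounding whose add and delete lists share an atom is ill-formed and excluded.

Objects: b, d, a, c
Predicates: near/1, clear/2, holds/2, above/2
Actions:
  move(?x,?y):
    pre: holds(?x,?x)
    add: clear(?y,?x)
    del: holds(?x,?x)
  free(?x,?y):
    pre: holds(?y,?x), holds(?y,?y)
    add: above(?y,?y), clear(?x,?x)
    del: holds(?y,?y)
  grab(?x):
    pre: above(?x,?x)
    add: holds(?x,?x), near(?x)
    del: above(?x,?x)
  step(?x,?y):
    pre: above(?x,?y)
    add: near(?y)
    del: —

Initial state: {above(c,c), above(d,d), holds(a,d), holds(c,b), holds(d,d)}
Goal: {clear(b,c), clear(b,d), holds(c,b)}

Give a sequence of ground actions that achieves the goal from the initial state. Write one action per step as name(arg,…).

1. move(d,b)  →  {above(c,c), above(d,d), clear(b,d), holds(a,d), holds(c,b)}
2. grab(c)  →  {above(d,d), clear(b,d), holds(a,d), holds(c,b), holds(c,c), near(c)}
3. move(c,b)  →  {above(d,d), clear(b,c), clear(b,d), holds(a,d), holds(c,b), near(c)}

move(d,b); grab(c); move(c,b)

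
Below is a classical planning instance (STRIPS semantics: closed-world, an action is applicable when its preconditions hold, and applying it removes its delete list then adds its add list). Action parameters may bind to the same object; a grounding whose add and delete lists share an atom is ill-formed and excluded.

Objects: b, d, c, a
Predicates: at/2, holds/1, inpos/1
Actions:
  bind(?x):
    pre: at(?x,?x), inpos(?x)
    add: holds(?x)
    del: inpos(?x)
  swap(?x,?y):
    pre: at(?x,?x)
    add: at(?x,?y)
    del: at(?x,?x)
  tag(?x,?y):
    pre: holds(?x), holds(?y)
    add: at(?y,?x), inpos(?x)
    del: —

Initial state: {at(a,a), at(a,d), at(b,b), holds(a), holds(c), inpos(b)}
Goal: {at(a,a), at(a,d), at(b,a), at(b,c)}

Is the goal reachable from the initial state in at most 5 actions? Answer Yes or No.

Yes

1. bind(b)  →  {at(a,a), at(a,d), at(b,b), holds(a), holds(b), holds(c)}
2. swap(b,c)  →  {at(a,a), at(a,d), at(b,c), holds(a), holds(b), holds(c)}
3. tag(a,b)  →  {at(a,a), at(a,d), at(b,a), at(b,c), holds(a), holds(b), holds(c), inpos(a)}
optimal plan length = 3; 3 ≤ 5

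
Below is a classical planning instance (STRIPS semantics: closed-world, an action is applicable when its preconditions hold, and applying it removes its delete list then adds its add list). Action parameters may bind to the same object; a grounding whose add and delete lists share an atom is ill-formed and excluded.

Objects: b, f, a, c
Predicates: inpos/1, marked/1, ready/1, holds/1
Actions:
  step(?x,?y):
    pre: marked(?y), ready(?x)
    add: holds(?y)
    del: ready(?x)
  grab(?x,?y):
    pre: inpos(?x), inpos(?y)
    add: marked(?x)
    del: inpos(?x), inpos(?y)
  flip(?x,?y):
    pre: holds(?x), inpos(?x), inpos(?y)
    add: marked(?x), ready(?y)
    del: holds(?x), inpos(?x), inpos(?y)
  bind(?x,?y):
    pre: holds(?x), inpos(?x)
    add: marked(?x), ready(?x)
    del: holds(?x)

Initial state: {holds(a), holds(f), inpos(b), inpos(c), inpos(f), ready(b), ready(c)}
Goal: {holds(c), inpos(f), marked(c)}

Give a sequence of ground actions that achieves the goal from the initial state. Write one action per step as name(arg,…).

1. grab(c,b)  →  {holds(a), holds(f), inpos(f), marked(c), ready(b), ready(c)}
2. step(b,c)  →  {holds(a), holds(c), holds(f), inpos(f), marked(c), ready(c)}

grab(c,b); step(b,c)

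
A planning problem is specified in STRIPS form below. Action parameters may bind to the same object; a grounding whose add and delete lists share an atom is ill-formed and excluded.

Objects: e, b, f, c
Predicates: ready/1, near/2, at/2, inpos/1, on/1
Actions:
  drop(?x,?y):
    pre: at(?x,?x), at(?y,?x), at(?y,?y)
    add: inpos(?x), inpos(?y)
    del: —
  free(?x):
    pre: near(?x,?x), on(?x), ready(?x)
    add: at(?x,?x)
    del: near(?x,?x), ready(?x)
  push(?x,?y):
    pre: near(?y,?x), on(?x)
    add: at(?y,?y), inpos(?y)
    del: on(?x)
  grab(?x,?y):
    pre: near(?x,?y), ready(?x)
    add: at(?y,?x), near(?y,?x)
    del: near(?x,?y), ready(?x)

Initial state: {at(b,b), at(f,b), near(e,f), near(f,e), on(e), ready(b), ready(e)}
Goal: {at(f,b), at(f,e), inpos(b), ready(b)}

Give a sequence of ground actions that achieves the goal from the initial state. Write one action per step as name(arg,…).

drop(b,b); grab(e,f)

1. drop(b,b)  →  {at(b,b), at(f,b), inpos(b), near(e,f), near(f,e), on(e), ready(b), ready(e)}
2. grab(e,f)  →  {at(b,b), at(f,b), at(f,e), inpos(b), near(f,e), on(e), ready(b)}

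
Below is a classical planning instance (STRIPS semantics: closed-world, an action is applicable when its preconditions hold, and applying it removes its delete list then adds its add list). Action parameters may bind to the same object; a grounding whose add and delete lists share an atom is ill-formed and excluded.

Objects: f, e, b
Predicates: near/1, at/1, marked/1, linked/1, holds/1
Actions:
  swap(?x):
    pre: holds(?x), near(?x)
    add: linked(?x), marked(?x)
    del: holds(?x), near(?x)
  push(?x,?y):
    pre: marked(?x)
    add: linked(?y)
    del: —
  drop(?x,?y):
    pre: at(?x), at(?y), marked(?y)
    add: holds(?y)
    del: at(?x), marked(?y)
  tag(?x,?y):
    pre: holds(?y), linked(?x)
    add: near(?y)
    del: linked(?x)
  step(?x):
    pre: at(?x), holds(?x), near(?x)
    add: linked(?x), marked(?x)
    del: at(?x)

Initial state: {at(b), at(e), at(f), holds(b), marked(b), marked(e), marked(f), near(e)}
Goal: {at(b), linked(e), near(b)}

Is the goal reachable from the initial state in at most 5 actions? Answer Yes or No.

1. push(f,f)  →  {at(b), at(e), at(f), holds(b), linked(f), marked(b), marked(e), marked(f), near(e)}
2. push(f,e)  →  {at(b), at(e), at(f), holds(b), linked(e), linked(f), marked(b), marked(e), marked(f), near(e)}
3. tag(f,b)  →  {at(b), at(e), at(f), holds(b), linked(e), marked(b), marked(e), marked(f), near(b), near(e)}
optimal plan length = 3; 3 ≤ 5

Yes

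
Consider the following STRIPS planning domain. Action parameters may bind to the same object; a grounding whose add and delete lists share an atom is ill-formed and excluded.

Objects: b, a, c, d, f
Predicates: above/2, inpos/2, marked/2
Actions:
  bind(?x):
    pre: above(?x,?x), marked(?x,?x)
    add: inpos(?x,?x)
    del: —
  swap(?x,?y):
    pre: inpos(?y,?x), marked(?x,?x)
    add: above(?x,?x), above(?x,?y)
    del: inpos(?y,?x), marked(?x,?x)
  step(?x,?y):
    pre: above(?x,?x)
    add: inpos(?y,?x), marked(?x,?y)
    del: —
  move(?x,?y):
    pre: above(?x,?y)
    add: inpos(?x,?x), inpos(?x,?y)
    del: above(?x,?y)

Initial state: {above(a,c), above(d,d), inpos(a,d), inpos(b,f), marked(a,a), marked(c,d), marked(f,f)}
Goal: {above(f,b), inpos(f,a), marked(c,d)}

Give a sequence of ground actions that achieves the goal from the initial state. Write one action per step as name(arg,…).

1. swap(f,b)  →  {above(a,c), above(d,d), above(f,b), above(f,f), inpos(a,d), marked(a,a), marked(c,d)}
2. move(a,c)  →  {above(d,d), above(f,b), above(f,f), inpos(a,a), inpos(a,c), inpos(a,d), marked(a,a), marked(c,d)}
3. swap(a,a)  →  {above(a,a), above(d,d), above(f,b), above(f,f), inpos(a,c), inpos(a,d), marked(c,d)}
4. step(a,f)  →  {above(a,a), above(d,d), above(f,b), above(f,f), inpos(a,c), inpos(a,d), inpos(f,a), marked(a,f), marked(c,d)}

swap(f,b); move(a,c); swap(a,a); step(a,f)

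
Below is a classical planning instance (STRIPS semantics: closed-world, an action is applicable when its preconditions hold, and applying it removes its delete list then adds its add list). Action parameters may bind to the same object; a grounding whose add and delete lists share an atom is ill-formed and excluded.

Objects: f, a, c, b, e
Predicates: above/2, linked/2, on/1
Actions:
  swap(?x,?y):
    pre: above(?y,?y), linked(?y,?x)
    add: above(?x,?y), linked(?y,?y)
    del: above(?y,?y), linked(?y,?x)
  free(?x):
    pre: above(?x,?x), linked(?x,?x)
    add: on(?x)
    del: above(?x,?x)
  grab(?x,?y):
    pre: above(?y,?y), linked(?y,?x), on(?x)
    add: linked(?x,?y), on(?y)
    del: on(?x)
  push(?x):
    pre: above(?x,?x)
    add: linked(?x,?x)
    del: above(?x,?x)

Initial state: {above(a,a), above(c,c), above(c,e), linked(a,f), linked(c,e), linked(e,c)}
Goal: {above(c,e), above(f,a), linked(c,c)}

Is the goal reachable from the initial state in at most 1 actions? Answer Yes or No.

No

1. swap(f,a)  →  {above(c,c), above(c,e), above(f,a), linked(a,a), linked(c,e), linked(e,c)}
2. swap(e,c)  →  {above(c,e), above(e,c), above(f,a), linked(a,a), linked(c,c), linked(e,c)}
optimal plan length = 2; 2 > 1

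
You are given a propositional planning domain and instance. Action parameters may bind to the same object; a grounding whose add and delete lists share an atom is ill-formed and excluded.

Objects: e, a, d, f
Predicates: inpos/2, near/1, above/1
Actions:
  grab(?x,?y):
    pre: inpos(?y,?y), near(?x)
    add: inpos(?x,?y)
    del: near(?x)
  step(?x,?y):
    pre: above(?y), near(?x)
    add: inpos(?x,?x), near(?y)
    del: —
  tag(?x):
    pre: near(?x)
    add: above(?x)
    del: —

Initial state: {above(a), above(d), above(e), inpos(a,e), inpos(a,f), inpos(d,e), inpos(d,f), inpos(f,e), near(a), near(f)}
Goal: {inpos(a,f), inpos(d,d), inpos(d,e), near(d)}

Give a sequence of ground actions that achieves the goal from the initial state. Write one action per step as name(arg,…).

step(a,d); step(d,e)

1. step(a,d)  →  {above(a), above(d), above(e), inpos(a,a), inpos(a,e), inpos(a,f), inpos(d,e), inpos(d,f), inpos(f,e), near(a), near(d), near(f)}
2. step(d,e)  →  {above(a), above(d), above(e), inpos(a,a), inpos(a,e), inpos(a,f), inpos(d,d), inpos(d,e), inpos(d,f), inpos(f,e), near(a), near(d), near(e), near(f)}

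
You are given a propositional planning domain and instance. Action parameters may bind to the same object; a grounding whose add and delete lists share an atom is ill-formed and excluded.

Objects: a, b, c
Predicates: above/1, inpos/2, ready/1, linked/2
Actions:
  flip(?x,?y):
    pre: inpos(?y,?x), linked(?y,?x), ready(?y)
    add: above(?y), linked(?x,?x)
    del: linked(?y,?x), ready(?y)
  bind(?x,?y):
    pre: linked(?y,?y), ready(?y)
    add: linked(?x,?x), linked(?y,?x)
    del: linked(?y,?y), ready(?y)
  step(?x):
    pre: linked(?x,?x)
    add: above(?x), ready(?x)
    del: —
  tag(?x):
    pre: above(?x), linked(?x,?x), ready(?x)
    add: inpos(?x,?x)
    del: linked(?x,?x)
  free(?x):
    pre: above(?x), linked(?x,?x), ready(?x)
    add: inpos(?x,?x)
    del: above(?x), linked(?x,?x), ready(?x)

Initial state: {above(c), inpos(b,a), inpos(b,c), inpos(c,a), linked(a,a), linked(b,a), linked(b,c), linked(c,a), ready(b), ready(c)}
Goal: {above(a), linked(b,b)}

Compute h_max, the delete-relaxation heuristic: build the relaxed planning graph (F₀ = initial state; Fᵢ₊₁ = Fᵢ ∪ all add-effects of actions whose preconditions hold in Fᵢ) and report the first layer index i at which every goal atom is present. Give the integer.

2

F0 = init (10 atoms)
F1 = F0 ∪ {above(a), above(b), linked(c,c), ready(a)}  (14 atoms)
F2 = F1 ∪ {inpos(a,a), inpos(c,c), linked(a,b), linked(a,c), linked(b,b), linked(c,b)}  (20 atoms)
goal ⊆ F2  ⇒  h_max = 2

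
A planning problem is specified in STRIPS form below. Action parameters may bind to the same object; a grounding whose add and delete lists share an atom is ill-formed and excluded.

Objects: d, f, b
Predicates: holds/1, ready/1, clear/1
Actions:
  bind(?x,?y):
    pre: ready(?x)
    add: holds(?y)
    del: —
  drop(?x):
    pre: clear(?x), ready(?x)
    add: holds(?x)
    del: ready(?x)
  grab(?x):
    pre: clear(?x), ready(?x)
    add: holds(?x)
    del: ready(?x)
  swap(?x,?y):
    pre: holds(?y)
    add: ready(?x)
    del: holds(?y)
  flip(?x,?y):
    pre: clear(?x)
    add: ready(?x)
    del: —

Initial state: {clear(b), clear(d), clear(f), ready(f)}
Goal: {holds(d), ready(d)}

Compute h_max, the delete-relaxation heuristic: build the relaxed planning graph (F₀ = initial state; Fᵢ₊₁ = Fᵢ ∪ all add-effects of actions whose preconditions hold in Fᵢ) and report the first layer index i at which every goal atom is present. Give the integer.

1

F0 = init (4 atoms)
F1 = F0 ∪ {holds(b), holds(d), holds(f), ready(b), ready(d)}  (9 atoms)
goal ⊆ F1  ⇒  h_max = 1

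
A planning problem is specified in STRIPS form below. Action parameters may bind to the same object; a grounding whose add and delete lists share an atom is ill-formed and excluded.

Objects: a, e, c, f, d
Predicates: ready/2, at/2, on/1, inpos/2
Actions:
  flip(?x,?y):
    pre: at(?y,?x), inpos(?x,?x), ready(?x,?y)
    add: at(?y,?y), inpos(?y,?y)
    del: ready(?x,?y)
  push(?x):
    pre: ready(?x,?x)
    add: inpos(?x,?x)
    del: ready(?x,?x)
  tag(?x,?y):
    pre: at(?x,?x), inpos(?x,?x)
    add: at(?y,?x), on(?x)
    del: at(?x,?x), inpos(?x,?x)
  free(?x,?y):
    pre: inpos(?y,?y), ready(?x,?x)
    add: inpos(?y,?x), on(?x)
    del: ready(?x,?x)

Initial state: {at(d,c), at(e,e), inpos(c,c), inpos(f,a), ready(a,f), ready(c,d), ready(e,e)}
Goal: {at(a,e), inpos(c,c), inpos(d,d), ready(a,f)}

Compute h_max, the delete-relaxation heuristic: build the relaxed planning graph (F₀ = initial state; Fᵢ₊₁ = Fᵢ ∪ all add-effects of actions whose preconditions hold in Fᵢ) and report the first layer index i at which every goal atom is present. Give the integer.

F0 = init (7 atoms)
F1 = F0 ∪ {at(d,d), inpos(c,e), inpos(d,d), inpos(e,e), on(e)}  (12 atoms)
F2 = F1 ∪ {at(a,d), at(a,e), at(c,d), at(c,e), at(d,e), at(e,d), at(f,d), at(f,e), inpos(d,e), on(d)}  (22 atoms)
goal ⊆ F2  ⇒  h_max = 2

2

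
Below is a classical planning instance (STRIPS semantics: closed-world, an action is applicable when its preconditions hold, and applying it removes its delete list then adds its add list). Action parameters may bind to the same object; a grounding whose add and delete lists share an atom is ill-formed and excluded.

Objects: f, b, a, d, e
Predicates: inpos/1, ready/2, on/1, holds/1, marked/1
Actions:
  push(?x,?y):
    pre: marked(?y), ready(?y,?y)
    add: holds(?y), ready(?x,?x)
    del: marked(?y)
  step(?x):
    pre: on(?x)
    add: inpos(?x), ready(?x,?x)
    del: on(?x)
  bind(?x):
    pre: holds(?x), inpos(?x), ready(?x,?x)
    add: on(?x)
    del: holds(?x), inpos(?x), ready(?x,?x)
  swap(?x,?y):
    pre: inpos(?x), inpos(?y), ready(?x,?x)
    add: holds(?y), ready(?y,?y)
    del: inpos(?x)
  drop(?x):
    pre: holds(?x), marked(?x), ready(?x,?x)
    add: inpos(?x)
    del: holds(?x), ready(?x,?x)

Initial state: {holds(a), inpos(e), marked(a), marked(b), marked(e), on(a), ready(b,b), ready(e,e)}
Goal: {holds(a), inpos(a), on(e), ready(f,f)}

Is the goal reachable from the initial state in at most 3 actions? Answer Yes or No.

Yes

1. push(f,e)  →  {holds(a), holds(e), inpos(e), marked(a), marked(b), on(a), ready(b,b), ready(e,e), ready(f,f)}
2. step(a)  →  {holds(a), holds(e), inpos(a), inpos(e), marked(a), marked(b), ready(a,a), ready(b,b), ready(e,e), ready(f,f)}
3. bind(e)  →  {holds(a), inpos(a), marked(a), marked(b), on(e), ready(a,a), ready(b,b), ready(f,f)}
optimal plan length = 3; 3 ≤ 3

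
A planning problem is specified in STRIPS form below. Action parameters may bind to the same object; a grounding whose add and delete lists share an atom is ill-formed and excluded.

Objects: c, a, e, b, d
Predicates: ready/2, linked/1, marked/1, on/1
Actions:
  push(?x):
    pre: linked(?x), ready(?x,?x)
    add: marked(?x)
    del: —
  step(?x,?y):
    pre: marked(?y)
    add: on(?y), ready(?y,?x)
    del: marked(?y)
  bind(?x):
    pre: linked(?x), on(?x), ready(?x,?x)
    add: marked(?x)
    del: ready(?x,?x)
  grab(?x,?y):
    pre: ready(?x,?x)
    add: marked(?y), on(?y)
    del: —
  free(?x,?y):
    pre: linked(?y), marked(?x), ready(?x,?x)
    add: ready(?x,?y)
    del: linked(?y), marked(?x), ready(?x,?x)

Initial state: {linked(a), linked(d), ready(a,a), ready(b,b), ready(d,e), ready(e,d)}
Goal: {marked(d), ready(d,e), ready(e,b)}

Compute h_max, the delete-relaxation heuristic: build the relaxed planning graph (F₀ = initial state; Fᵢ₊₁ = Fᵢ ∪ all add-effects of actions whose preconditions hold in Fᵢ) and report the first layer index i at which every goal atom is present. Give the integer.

2

F0 = init (6 atoms)
F1 = F0 ∪ {marked(a), marked(b), marked(c), marked(d), marked(e), on(a), on(b), on(c), on(d), on(e)}  (16 atoms)
F2 = F1 ∪ {ready(a,b), ready(a,c), ready(a,d), ready(a,e), ready(b,a), ready(b,c), ready(b,d), ready(b,e), ready(c,a), ready(c,b), ready(c,c), ready(c,d), ready(c,e), ready(d,a), ready(d,b), ready(d,c), ready(d,d), ready(e,a), ready(e,b), ready(e,c), ready(e,e)}  (37 atoms)
goal ⊆ F2  ⇒  h_max = 2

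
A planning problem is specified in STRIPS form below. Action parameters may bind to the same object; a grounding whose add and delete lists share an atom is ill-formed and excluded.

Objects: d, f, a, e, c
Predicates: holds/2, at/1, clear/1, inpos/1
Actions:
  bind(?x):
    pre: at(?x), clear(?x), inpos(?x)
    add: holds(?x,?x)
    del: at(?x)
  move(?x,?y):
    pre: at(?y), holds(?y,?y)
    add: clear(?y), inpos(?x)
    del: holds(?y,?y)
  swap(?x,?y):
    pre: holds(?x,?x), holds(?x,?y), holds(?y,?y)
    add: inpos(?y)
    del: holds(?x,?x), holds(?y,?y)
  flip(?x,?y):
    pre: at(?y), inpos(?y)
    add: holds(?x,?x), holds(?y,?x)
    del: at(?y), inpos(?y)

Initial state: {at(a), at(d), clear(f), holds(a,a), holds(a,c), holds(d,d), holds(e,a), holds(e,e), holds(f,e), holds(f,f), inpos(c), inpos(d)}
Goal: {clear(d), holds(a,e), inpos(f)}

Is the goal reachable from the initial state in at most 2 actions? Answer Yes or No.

No

1. move(f,d)  →  {at(a), at(d), clear(d), clear(f), holds(a,a), holds(a,c), holds(e,a), holds(e,e), holds(f,e), holds(f,f), inpos(c), inpos(d), inpos(f)}
2. move(a,a)  →  {at(a), at(d), clear(a), clear(d), clear(f), holds(a,c), holds(e,a), holds(e,e), holds(f,e), holds(f,f), inpos(a), inpos(c), inpos(d), inpos(f)}
3. flip(e,a)  →  {at(d), clear(a), clear(d), clear(f), holds(a,c), holds(a,e), holds(e,a), holds(e,e), holds(f,e), holds(f,f), inpos(c), inpos(d), inpos(f)}
optimal plan length = 3; 3 > 2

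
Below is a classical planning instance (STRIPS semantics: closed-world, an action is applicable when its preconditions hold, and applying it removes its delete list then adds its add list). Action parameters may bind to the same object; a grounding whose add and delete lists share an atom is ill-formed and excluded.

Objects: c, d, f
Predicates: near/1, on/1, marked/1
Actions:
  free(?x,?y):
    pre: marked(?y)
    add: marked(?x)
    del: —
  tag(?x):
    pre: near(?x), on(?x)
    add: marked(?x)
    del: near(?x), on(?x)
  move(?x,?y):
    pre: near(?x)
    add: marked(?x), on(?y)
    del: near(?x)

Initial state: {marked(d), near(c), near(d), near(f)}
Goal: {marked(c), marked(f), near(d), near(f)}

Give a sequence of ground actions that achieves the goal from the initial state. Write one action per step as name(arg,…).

free(c,d); free(f,c)

1. free(c,d)  →  {marked(c), marked(d), near(c), near(d), near(f)}
2. free(f,c)  →  {marked(c), marked(d), marked(f), near(c), near(d), near(f)}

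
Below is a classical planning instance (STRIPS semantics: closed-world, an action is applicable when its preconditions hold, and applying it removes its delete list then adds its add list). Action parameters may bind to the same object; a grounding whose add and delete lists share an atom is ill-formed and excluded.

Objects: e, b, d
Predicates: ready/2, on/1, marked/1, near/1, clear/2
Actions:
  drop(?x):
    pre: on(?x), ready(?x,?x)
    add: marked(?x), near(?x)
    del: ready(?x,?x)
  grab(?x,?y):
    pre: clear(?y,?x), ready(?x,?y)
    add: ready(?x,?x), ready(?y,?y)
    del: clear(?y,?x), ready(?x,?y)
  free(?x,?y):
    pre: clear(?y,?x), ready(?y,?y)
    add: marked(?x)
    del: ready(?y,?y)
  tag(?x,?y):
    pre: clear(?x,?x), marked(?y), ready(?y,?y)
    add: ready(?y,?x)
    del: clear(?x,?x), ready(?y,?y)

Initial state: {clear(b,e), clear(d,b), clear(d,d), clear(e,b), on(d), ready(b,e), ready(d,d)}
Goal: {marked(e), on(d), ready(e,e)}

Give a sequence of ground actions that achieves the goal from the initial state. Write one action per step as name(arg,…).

1. grab(b,e)  →  {clear(b,e), clear(d,b), clear(d,d), on(d), ready(b,b), ready(d,d), ready(e,e)}
2. free(e,b)  →  {clear(b,e), clear(d,b), clear(d,d), marked(e), on(d), ready(d,d), ready(e,e)}

grab(b,e); free(e,b)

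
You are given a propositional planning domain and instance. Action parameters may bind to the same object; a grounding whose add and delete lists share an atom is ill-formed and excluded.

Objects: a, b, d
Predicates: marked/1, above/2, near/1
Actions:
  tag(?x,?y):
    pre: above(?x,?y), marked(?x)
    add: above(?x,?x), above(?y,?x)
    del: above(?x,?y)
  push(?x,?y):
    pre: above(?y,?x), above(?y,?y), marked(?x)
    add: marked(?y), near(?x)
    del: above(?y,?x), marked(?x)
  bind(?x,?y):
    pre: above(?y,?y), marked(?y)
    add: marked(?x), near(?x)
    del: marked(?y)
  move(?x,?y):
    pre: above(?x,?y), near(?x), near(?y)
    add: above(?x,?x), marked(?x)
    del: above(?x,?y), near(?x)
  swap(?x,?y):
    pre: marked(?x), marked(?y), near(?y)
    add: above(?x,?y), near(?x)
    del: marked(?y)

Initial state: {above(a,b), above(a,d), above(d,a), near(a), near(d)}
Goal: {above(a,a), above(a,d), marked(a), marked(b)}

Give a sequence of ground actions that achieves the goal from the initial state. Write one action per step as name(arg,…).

move(d,a); bind(b,d); move(a,b)

1. move(d,a)  →  {above(a,b), above(a,d), above(d,d), marked(d), near(a)}
2. bind(b,d)  →  {above(a,b), above(a,d), above(d,d), marked(b), near(a), near(b)}
3. move(a,b)  →  {above(a,a), above(a,d), above(d,d), marked(a), marked(b), near(b)}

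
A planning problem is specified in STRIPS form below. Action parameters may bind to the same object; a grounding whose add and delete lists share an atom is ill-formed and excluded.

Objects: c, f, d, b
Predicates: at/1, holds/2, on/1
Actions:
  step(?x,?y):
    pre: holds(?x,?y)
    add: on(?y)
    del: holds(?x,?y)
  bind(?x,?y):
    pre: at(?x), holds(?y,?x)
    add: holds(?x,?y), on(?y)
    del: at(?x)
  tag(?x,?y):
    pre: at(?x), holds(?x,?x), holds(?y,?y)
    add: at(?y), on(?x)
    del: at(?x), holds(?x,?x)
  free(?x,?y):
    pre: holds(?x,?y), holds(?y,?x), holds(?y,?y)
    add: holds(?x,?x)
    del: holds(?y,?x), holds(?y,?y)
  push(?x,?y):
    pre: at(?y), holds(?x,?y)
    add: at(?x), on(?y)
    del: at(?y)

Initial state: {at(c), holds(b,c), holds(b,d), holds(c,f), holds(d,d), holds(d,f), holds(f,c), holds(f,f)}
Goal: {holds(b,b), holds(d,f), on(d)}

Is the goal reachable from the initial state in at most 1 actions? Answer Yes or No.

No

1. step(d,d)  →  {at(c), holds(b,c), holds(b,d), holds(c,f), holds(d,f), holds(f,c), holds(f,f), on(d)}
2. bind(c,b)  →  {holds(b,c), holds(b,d), holds(c,b), holds(c,f), holds(d,f), holds(f,c), holds(f,f), on(b), on(d)}
3. free(c,f)  →  {holds(b,c), holds(b,d), holds(c,b), holds(c,c), holds(c,f), holds(d,f), on(b), on(d)}
4. free(b,c)  →  {holds(b,b), holds(b,c), holds(b,d), holds(c,f), holds(d,f), on(b), on(d)}
optimal plan length = 4; 4 > 1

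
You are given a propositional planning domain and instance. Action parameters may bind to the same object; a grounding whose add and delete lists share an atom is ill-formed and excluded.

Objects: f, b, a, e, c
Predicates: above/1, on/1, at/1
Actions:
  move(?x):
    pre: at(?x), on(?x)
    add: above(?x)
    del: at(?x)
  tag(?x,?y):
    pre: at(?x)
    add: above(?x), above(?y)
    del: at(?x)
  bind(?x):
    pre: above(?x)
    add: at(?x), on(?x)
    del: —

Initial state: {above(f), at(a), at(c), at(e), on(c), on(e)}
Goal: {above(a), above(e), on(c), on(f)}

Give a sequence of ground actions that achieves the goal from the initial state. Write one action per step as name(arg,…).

1. tag(a,e)  →  {above(a), above(e), above(f), at(c), at(e), on(c), on(e)}
2. bind(f)  →  {above(a), above(e), above(f), at(c), at(e), at(f), on(c), on(e), on(f)}

tag(a,e); bind(f)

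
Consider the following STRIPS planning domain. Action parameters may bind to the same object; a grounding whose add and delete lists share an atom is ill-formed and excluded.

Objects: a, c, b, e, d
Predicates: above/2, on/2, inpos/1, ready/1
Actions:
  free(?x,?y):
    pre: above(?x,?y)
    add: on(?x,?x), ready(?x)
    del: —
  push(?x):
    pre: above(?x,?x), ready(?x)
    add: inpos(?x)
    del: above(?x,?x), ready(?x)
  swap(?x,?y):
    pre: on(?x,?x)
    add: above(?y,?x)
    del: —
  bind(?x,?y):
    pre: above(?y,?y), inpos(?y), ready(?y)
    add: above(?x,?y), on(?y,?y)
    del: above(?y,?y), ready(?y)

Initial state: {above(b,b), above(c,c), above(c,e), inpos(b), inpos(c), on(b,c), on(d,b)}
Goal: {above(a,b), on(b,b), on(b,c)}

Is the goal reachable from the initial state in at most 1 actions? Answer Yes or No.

1. free(b,b)  →  {above(b,b), above(c,c), above(c,e), inpos(b), inpos(c), on(b,b), on(b,c), on(d,b), ready(b)}
2. swap(b,a)  →  {above(a,b), above(b,b), above(c,c), above(c,e), inpos(b), inpos(c), on(b,b), on(b,c), on(d,b), ready(b)}
optimal plan length = 2; 2 > 1

No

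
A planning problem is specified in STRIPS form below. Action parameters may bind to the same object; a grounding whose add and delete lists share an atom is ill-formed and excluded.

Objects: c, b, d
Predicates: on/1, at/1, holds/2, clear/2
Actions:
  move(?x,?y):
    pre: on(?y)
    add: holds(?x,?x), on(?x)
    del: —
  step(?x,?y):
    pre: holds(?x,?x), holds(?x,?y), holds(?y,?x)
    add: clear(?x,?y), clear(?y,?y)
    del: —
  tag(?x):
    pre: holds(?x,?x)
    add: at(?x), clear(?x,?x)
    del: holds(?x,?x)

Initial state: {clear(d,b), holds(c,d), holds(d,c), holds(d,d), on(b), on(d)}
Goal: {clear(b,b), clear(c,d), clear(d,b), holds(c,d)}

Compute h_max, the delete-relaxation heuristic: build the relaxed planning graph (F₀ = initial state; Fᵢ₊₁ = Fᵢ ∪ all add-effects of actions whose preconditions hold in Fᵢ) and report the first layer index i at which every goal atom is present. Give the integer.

F0 = init (6 atoms)
F1 = F0 ∪ {at(d), clear(c,c), clear(d,c), clear(d,d), holds(b,b), holds(c,c), on(c)}  (13 atoms)
F2 = F1 ∪ {at(b), at(c), clear(b,b), clear(c,d)}  (17 atoms)
goal ⊆ F2  ⇒  h_max = 2

2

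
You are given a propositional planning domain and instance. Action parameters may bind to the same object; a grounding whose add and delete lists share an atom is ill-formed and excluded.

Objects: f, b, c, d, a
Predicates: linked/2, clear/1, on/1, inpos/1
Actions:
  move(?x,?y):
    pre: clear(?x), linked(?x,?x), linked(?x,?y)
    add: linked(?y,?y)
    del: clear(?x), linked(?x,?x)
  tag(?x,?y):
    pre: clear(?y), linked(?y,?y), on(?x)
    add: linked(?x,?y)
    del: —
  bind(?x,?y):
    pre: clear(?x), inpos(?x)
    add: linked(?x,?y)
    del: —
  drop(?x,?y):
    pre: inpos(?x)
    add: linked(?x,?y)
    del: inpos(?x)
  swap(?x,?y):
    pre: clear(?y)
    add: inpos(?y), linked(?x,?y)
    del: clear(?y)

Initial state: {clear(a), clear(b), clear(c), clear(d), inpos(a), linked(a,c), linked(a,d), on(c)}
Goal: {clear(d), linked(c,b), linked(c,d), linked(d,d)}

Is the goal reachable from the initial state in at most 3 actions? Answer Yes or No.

No

1. bind(a,a)  →  {clear(a), clear(b), clear(c), clear(d), inpos(a), linked(a,a), linked(a,c), linked(a,d), on(c)}
2. move(a,d)  →  {clear(b), clear(c), clear(d), inpos(a), linked(a,c), linked(a,d), linked(d,d), on(c)}
3. tag(c,d)  →  {clear(b), clear(c), clear(d), inpos(a), linked(a,c), linked(a,d), linked(c,d), linked(d,d), on(c)}
4. swap(c,b)  →  {clear(c), clear(d), inpos(a), inpos(b), linked(a,c), linked(a,d), linked(c,b), linked(c,d), linked(d,d), on(c)}
optimal plan length = 4; 4 > 3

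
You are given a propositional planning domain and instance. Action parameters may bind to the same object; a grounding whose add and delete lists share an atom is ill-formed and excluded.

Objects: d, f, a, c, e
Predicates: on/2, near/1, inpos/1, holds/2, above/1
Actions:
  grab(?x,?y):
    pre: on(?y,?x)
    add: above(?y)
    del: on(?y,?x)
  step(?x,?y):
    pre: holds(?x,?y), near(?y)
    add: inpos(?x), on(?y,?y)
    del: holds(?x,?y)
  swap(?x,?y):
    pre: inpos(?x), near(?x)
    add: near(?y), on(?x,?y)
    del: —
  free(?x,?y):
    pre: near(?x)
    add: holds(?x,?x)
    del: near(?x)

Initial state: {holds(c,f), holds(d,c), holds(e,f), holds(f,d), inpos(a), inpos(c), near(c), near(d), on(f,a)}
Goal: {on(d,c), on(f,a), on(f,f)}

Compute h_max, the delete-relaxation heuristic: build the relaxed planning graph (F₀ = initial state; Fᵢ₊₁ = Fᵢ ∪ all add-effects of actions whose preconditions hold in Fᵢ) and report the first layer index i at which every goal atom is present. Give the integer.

2

F0 = init (9 atoms)
F1 = F0 ∪ {above(f), holds(c,c), holds(d,d), inpos(d), inpos(f), near(a), near(e), near(f), on(c,a), on(c,c), on(c,d), on(c,e), on(c,f), on(d,d)}  (23 atoms)
F2 = F1 ∪ {above(c), above(d), holds(a,a), holds(e,e), holds(f,f), inpos(e), on(a,a), on(a,c), on(a,d), on(a,e), on(a,f), on(d,a), on(d,c), on(d,e), on(d,f), on(f,c), on(f,d), on(f,e), on(f,f)}  (42 atoms)
goal ⊆ F2  ⇒  h_max = 2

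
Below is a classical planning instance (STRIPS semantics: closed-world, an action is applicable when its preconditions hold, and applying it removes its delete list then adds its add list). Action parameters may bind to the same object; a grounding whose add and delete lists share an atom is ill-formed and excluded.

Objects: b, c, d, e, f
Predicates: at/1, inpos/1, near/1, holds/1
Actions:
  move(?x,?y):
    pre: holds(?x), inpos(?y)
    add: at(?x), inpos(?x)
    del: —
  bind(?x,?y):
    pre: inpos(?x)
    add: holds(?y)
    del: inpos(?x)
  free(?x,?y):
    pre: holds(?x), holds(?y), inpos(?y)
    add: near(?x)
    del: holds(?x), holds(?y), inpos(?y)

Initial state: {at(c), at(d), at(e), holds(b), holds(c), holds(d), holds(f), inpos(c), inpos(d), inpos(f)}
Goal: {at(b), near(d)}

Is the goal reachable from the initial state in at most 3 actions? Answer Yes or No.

1. move(b,c)  →  {at(b), at(c), at(d), at(e), holds(b), holds(c), holds(d), holds(f), inpos(b), inpos(c), inpos(d), inpos(f)}
2. free(d,b)  →  {at(b), at(c), at(d), at(e), holds(c), holds(f), inpos(c), inpos(d), inpos(f), near(d)}
optimal plan length = 2; 2 ≤ 3

Yes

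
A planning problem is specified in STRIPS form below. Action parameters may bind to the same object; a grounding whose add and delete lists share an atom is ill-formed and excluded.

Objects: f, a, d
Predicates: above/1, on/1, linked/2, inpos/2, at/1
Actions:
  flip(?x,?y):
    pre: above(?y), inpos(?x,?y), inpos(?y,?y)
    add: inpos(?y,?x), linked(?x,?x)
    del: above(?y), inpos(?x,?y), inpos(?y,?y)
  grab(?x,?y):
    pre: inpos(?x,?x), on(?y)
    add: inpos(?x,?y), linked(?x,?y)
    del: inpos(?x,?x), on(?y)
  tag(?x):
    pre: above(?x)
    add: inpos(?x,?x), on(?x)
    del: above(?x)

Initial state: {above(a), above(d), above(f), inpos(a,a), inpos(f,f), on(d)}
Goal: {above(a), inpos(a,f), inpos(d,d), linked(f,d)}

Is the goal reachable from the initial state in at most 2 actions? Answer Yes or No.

No

1. grab(f,d)  →  {above(a), above(d), above(f), inpos(a,a), inpos(f,d), linked(f,d)}
2. tag(f)  →  {above(a), above(d), inpos(a,a), inpos(f,d), inpos(f,f), linked(f,d), on(f)}
3. grab(a,f)  →  {above(a), above(d), inpos(a,f), inpos(f,d), inpos(f,f), linked(a,f), linked(f,d)}
4. tag(d)  →  {above(a), inpos(a,f), inpos(d,d), inpos(f,d), inpos(f,f), linked(a,f), linked(f,d), on(d)}
optimal plan length = 4; 4 > 2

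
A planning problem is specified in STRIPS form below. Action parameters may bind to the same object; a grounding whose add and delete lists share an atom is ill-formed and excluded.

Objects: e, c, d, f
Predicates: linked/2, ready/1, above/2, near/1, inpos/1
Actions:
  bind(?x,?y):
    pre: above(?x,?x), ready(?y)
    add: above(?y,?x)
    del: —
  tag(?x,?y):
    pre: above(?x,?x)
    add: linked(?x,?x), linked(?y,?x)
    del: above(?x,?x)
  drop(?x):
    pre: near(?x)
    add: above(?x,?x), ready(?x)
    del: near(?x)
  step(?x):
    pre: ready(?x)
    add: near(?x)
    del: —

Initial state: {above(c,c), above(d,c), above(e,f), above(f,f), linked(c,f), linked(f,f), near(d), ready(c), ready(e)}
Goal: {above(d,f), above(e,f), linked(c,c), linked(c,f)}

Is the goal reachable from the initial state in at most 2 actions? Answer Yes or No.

1. tag(c,e)  →  {above(d,c), above(e,f), above(f,f), linked(c,c), linked(c,f), linked(e,c), linked(f,f), near(d), ready(c), ready(e)}
2. drop(d)  →  {above(d,c), above(d,d), above(e,f), above(f,f), linked(c,c), linked(c,f), linked(e,c), linked(f,f), ready(c), ready(d), ready(e)}
3. bind(f,d)  →  {above(d,c), above(d,d), above(d,f), above(e,f), above(f,f), linked(c,c), linked(c,f), linked(e,c), linked(f,f), ready(c), ready(d), ready(e)}
optimal plan length = 3; 3 > 2

No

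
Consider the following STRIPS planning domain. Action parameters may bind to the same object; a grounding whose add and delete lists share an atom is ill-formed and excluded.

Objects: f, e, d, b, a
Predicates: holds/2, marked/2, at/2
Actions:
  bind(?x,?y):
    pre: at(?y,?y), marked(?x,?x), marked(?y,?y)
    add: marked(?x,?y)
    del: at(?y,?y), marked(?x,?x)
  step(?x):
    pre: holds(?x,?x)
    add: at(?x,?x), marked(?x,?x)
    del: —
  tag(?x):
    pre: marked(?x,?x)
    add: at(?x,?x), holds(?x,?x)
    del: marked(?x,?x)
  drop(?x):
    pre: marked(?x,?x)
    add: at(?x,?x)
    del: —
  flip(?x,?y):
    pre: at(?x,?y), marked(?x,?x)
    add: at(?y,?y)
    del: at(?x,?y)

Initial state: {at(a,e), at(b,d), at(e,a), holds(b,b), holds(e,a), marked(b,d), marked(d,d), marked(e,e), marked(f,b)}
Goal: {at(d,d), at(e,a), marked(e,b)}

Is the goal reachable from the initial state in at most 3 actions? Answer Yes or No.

Yes

1. step(b)  →  {at(a,e), at(b,b), at(b,d), at(e,a), holds(b,b), holds(e,a), marked(b,b), marked(b,d), marked(d,d), marked(e,e), marked(f,b)}
2. bind(e,b)  →  {at(a,e), at(b,d), at(e,a), holds(b,b), holds(e,a), marked(b,b), marked(b,d), marked(d,d), marked(e,b), marked(f,b)}
3. tag(d)  →  {at(a,e), at(b,d), at(d,d), at(e,a), holds(b,b), holds(d,d), holds(e,a), marked(b,b), marked(b,d), marked(e,b), marked(f,b)}
optimal plan length = 3; 3 ≤ 3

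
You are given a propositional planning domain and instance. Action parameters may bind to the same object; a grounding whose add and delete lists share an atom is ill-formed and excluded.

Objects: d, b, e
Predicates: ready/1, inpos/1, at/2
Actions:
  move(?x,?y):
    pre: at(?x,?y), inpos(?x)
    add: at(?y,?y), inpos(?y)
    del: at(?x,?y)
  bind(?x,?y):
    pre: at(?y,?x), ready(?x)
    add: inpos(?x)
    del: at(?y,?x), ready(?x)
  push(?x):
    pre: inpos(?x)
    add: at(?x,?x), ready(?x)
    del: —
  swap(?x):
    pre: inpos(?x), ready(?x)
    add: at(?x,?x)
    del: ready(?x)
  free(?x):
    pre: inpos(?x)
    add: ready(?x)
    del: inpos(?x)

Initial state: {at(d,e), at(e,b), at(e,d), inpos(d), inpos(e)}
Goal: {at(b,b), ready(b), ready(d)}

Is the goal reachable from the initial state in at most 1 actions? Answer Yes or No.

1. move(e,b)  →  {at(b,b), at(d,e), at(e,d), inpos(b), inpos(d), inpos(e)}
2. push(d)  →  {at(b,b), at(d,d), at(d,e), at(e,d), inpos(b), inpos(d), inpos(e), ready(d)}
3. push(b)  →  {at(b,b), at(d,d), at(d,e), at(e,d), inpos(b), inpos(d), inpos(e), ready(b), ready(d)}
optimal plan length = 3; 3 > 1

No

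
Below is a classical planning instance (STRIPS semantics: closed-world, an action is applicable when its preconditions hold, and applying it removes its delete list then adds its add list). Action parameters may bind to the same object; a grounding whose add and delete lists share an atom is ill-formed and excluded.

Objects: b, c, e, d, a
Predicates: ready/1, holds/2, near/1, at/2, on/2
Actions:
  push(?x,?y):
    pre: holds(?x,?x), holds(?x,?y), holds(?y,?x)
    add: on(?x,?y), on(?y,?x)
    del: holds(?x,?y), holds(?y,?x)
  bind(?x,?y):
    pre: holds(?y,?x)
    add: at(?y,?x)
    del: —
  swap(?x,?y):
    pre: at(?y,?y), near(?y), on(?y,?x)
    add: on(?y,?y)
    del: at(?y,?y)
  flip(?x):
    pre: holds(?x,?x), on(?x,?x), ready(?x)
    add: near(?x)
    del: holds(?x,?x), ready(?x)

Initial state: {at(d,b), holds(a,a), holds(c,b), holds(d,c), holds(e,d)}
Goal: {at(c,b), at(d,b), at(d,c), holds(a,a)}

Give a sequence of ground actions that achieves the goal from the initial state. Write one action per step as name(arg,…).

bind(b,c); bind(c,d)

1. bind(b,c)  →  {at(c,b), at(d,b), holds(a,a), holds(c,b), holds(d,c), holds(e,d)}
2. bind(c,d)  →  {at(c,b), at(d,b), at(d,c), holds(a,a), holds(c,b), holds(d,c), holds(e,d)}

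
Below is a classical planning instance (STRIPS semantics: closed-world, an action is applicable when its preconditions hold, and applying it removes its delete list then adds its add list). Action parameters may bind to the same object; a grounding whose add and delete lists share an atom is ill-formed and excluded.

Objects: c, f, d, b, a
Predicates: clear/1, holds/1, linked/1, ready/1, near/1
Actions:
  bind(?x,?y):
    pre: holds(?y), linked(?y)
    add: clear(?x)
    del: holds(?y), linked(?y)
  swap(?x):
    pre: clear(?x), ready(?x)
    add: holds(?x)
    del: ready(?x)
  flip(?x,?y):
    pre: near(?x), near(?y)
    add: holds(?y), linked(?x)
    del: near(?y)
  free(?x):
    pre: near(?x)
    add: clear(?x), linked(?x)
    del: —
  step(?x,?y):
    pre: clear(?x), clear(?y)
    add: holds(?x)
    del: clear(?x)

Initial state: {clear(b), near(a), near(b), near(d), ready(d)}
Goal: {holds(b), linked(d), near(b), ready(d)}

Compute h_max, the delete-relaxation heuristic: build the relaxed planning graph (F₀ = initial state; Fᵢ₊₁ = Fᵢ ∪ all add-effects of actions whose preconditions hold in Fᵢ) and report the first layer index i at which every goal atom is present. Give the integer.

F0 = init (5 atoms)
F1 = F0 ∪ {clear(a), clear(d), holds(a), holds(b), holds(d), linked(a), linked(b), linked(d)}  (13 atoms)
goal ⊆ F1  ⇒  h_max = 1

1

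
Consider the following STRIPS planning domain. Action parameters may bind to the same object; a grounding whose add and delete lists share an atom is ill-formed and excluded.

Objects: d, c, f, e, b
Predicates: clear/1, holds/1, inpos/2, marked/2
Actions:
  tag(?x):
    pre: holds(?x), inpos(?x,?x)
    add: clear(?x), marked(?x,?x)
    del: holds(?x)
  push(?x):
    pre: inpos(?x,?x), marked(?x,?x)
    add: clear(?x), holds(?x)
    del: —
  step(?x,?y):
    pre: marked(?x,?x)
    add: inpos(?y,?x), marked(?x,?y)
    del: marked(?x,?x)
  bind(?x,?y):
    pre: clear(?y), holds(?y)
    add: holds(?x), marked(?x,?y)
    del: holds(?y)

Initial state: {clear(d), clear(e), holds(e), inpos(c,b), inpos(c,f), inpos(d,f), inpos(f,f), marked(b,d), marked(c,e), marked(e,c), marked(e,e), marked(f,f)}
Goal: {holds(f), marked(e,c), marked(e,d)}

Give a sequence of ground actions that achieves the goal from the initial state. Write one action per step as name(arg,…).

1. push(f)  →  {clear(d), clear(e), clear(f), holds(e), holds(f), inpos(c,b), inpos(c,f), inpos(d,f), inpos(f,f), marked(b,d), marked(c,e), marked(e,c), marked(e,e), marked(f,f)}
2. step(e,d)  →  {clear(d), clear(e), clear(f), holds(e), holds(f), inpos(c,b), inpos(c,f), inpos(d,e), inpos(d,f), inpos(f,f), marked(b,d), marked(c,e), marked(e,c), marked(e,d), marked(f,f)}

push(f); step(e,d)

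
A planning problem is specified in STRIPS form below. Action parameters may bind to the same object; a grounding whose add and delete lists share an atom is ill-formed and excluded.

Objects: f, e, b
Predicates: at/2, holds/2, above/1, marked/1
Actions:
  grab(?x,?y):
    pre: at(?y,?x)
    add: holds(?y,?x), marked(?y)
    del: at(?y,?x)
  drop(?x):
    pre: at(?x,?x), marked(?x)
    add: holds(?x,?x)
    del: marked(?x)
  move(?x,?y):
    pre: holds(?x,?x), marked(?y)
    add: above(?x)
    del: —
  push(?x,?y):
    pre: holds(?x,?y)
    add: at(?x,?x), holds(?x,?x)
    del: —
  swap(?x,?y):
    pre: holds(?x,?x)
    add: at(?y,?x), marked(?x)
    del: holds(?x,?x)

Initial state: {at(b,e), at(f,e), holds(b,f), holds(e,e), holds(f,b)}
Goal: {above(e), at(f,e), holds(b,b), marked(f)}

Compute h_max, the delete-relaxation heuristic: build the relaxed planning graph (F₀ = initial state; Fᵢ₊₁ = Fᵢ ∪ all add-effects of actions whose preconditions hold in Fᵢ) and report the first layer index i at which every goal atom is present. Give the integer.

F0 = init (5 atoms)
F1 = F0 ∪ {at(b,b), at(e,e), at(f,f), holds(b,b), holds(b,e), holds(f,e), holds(f,f), marked(b), marked(e), marked(f)}  (15 atoms)
F2 = F1 ∪ {above(b), above(e), above(f), at(b,f), at(e,b), at(e,f), at(f,b)}  (22 atoms)
goal ⊆ F2  ⇒  h_max = 2

2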